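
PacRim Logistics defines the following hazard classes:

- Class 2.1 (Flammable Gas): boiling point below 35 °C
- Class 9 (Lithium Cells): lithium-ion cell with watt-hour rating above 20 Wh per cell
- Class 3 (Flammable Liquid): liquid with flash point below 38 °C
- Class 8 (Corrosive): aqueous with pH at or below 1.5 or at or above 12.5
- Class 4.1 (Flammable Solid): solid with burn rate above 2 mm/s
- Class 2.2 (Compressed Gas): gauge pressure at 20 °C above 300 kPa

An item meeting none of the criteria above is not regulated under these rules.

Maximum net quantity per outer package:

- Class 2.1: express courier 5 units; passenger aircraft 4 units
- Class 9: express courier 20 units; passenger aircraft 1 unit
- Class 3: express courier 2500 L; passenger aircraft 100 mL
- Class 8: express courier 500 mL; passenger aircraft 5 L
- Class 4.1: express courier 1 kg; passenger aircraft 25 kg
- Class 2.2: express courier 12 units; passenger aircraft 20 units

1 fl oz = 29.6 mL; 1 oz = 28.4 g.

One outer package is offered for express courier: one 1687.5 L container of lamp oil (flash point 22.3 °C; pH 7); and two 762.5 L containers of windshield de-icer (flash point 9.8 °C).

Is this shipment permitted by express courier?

The lamp oil has flash point 22.3 °C, which is < 38 °C, so it is Class 3 (Flammable Liquid).
The windshield de-icer has flash point 9.8 °C, which is < 38 °C, so it is Class 3 (Flammable Liquid).
Class 3 net quantity: 1687.5 L + (two 762.5 L containers = 1525 L) = 3212.5 L.
3212.5 L exceeds the express courier limit of 2500 L for Class 3.

No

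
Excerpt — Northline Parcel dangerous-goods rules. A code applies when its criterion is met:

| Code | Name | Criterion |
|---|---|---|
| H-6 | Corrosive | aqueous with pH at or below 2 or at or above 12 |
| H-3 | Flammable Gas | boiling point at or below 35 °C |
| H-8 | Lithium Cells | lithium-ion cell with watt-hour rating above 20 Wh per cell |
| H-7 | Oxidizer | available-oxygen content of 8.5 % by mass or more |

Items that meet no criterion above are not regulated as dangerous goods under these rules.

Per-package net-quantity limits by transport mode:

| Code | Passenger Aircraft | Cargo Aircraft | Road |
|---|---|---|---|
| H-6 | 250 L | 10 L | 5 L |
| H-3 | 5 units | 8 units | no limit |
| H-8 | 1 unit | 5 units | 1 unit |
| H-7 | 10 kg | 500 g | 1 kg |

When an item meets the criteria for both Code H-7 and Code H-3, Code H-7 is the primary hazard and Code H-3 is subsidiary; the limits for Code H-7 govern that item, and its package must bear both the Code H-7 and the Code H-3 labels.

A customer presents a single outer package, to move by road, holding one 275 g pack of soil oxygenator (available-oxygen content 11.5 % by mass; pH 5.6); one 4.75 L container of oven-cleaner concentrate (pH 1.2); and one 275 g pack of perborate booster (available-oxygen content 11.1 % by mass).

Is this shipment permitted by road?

Yes

With available-oxygen content 11.5 % by mass (≥ 8.5 % by mass), the soil oxygenator falls in Code H-7.
With pH 1.2 (≤ 2), the oven-cleaner concentrate falls in Code H-6.
Available-oxygen content 11.1 % by mass meets the Code H-7 criterion (Oxidizer), so the perborate booster is Code H-7.
Code H-7 net quantity: 275 g + 275 g = 550 g.
That is within the Code H-7 road limit of 1 kg.
Code H-6 quantity: 4.75 L.
4.75 L is within the road limit of 5 L for Code H-6.
Every hazard code is within its road limit and no segregation rule is violated.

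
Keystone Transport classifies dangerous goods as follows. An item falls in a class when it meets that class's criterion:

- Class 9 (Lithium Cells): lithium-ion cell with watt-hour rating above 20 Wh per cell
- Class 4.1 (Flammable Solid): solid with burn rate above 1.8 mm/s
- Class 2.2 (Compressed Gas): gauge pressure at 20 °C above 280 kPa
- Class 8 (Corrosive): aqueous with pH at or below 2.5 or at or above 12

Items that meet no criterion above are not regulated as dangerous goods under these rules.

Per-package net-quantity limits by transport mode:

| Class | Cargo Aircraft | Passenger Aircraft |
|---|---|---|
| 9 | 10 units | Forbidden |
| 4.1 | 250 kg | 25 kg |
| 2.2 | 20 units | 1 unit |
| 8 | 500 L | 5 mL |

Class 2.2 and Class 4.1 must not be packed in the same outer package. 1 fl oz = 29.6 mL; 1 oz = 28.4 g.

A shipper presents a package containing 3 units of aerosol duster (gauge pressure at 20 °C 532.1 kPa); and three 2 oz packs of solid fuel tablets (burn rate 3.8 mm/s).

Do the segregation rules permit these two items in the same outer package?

Gauge pressure at 20 °C 532.1 kPa meets the Class 2.2 criterion (Compressed Gas), so the aerosol duster is Class 2.2.
Solid fuel tablets: burn rate 3.8 mm/s > 1.8 mm/s → Class 4.1 (Flammable Solid).
Class 2.2 and Class 4.1 may not share an outer package.

No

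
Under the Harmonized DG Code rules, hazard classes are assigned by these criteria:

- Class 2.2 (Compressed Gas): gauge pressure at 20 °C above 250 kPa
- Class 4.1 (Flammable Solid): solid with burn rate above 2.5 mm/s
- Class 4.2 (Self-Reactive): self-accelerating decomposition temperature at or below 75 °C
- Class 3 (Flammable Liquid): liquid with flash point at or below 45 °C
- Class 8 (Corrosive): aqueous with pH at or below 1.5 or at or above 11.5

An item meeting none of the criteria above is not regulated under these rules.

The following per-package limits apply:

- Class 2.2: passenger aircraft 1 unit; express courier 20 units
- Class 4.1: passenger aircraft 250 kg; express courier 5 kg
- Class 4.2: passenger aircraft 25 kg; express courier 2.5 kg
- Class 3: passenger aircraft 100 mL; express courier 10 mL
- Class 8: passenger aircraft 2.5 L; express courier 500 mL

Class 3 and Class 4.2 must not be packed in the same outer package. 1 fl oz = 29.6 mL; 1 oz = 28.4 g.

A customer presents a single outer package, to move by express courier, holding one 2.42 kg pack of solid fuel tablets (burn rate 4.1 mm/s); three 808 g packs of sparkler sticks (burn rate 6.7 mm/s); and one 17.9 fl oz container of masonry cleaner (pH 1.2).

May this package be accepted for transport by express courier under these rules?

Solid fuel tablets: burn rate 4.1 mm/s > 2.5 mm/s → Class 4.1 (Flammable Solid).
The sparkler sticks have burn rate 6.7 mm/s, which is > 2.5 mm/s, so they are Class 4.1 (Flammable Solid).
With pH 1.2 (≤ 1.5), the masonry cleaner falls in Class 8.
Total Class 4.1: 2.42 kg + (three 808 g packs = 2.424 kg) = 4.844 kg.
4.844 kg is within the express courier limit of 5 kg for Class 4.1.
Class 8 quantity: one 17.9 fl oz container = 529.84 mL.
529.84 mL exceeds the express courier limit of 500 mL for Class 8.
The segregation rule (Class 3 with Class 4.2) does not apply to Class 4.1 with Class 8.

No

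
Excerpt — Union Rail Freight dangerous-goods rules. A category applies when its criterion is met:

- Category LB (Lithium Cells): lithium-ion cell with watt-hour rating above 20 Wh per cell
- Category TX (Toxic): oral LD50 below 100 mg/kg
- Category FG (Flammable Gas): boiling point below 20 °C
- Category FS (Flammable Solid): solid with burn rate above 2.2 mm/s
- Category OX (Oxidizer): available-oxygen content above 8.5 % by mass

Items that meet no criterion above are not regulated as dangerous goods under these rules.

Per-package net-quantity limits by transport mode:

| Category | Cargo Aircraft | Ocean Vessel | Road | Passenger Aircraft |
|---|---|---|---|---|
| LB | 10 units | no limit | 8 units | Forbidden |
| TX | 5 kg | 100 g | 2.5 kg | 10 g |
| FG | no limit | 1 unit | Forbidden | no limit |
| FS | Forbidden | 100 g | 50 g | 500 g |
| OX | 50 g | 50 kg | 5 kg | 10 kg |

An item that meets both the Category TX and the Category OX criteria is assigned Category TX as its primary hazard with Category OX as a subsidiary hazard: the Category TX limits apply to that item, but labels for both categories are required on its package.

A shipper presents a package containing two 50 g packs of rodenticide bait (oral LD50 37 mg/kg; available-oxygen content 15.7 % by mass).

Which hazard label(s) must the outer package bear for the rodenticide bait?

Category OX and TX

The rodenticide bait has oral LD50 37 mg/kg, which is < 100 mg/kg, so it is Category TX (Toxic).
Available-oxygen content 15.7 % by mass meets the Category OX criterion (Oxidizer), so the rodenticide bait is Category OX.
By the precedence rule Category TX is primary and Category OX is subsidiary, and that rule requires both labels on the package.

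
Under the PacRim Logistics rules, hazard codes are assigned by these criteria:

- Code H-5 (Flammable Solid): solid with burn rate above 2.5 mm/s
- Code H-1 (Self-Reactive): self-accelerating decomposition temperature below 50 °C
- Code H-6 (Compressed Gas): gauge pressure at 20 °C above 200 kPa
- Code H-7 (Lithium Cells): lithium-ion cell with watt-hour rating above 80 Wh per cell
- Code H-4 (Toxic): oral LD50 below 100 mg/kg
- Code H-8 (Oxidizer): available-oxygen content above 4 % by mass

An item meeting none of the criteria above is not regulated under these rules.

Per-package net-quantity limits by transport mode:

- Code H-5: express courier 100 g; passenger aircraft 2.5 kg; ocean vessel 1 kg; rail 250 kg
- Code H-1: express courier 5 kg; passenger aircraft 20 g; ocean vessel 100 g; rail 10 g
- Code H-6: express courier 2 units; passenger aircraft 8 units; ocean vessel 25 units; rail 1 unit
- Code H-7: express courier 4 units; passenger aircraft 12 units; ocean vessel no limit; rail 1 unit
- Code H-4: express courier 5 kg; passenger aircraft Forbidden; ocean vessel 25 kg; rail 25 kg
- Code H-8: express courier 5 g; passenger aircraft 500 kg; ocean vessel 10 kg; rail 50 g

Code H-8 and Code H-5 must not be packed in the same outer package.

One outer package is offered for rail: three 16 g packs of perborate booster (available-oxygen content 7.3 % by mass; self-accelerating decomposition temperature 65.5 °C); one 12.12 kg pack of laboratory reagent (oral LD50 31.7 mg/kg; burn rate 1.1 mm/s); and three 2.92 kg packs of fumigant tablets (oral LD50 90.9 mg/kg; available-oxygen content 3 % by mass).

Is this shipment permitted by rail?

Yes

Perborate booster: available-oxygen content 7.3 % by mass > 4 % by mass → Code H-8 (Oxidizer).
With oral LD50 31.7 mg/kg (< 100 mg/kg), the laboratory reagent falls in Code H-4.
Fumigant tablets: oral LD50 90.9 mg/kg < 100 mg/kg → Code H-4 (Toxic).
Code H-8 quantity: three 16 g packs = 48 g.
That is within the Code H-8 rail limit of 50 g.
Total Code H-4: 12.12 kg + (three 2.92 kg packs = 8.76 kg) = 20.88 kg.
20.88 kg is within the rail limit of 25 kg for Code H-4.
The segregation rule (Code H-8 with Code H-5) does not apply to Code H-8 with Code H-4.
Every hazard code is within its rail limit and no segregation rule is violated.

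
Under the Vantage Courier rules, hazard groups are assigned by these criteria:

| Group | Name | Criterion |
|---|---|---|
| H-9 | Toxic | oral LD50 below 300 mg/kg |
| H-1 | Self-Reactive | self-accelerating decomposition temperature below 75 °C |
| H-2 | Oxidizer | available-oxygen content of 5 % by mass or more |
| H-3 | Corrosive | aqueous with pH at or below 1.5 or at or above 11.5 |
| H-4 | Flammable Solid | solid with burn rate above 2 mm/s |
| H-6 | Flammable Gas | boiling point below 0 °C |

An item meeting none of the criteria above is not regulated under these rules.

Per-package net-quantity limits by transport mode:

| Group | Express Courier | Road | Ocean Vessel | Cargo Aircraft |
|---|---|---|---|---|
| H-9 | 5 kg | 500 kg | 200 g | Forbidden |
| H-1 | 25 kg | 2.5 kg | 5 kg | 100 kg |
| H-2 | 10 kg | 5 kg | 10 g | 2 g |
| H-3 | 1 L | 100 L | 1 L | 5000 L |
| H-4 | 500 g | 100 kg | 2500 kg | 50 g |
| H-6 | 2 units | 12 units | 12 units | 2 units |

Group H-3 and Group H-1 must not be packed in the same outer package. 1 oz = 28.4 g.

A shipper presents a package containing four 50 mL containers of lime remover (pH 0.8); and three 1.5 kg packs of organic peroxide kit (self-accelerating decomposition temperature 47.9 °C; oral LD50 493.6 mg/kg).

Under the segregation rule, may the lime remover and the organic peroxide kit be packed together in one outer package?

Lime remover: pH 0.8 ≤ 1.5 → Group H-3 (Corrosive).
With self-accelerating decomposition temperature 47.9 °C (< 75 °C), the organic peroxide kit falls in Group H-1.
Group H-3 and Group H-1 may not share an outer package.

No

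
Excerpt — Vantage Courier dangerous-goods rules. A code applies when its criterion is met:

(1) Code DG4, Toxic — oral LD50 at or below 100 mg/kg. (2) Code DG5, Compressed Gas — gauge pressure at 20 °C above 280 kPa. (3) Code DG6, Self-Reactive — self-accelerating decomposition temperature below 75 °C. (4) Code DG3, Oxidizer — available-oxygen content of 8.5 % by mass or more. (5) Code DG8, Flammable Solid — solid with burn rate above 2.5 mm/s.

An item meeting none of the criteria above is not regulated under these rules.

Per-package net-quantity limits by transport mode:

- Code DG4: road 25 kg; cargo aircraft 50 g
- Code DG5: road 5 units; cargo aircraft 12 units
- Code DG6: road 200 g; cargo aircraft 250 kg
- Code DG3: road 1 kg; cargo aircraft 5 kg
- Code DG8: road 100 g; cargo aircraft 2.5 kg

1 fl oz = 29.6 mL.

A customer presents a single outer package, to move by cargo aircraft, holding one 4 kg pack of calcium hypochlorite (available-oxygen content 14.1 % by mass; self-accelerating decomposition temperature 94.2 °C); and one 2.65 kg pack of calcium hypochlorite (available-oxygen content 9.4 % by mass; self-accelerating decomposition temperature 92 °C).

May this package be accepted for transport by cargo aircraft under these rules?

No

With available-oxygen content 14.1 % by mass (≥ 8.5 % by mass), the calcium hypochlorite falls in Code DG3.
Calcium hypochlorite: available-oxygen content 9.4 % by mass ≥ 8.5 % by mass → Code DG3 (Oxidizer).
Total Code DG3: 4 kg + 2.65 kg = 6.65 kg.
6.65 kg > 5 kg (cargo aircraft limit, Code DG3) — over the limit.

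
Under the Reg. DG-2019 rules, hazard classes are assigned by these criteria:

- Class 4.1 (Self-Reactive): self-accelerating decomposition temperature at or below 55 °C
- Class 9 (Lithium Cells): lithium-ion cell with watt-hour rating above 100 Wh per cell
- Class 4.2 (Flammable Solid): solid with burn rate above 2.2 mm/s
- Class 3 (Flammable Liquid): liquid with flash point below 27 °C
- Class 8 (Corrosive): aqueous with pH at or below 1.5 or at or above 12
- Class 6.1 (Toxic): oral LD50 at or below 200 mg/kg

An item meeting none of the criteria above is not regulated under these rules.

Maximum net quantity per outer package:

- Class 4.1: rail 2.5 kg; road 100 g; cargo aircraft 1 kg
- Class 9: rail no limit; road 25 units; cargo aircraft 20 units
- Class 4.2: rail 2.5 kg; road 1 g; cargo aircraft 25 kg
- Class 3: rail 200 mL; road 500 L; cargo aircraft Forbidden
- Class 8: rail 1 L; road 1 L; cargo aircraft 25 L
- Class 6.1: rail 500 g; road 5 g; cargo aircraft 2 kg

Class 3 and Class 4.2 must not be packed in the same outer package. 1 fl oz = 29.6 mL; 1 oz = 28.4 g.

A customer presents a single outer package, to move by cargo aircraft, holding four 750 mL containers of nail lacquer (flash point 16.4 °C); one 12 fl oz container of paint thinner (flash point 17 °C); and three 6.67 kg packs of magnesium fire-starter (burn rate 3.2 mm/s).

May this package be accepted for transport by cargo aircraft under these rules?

No

Flash point 16.4 °C meets the Class 3 criterion (Flammable Liquid), so the nail lacquer is Class 3.
With flash point 17 °C (< 27 °C), the paint thinner falls in Class 3.
The magnesium fire-starter has burn rate 3.2 mm/s, which is > 2.2 mm/s, so it is Class 4.2 (Flammable Solid).
Total Class 3: (four 750 mL containers = 3 L) + (one 12 fl oz container = 355.2 mL) = 3355.2 mL.
Class 3 is Forbidden by cargo aircraft.
Class 4.2 quantity: three 6.67 kg packs = 20.01 kg.
20.01 kg is within the cargo aircraft limit of 25 kg for Class 4.2.
Class 3 and Class 4.2 may not share an outer package.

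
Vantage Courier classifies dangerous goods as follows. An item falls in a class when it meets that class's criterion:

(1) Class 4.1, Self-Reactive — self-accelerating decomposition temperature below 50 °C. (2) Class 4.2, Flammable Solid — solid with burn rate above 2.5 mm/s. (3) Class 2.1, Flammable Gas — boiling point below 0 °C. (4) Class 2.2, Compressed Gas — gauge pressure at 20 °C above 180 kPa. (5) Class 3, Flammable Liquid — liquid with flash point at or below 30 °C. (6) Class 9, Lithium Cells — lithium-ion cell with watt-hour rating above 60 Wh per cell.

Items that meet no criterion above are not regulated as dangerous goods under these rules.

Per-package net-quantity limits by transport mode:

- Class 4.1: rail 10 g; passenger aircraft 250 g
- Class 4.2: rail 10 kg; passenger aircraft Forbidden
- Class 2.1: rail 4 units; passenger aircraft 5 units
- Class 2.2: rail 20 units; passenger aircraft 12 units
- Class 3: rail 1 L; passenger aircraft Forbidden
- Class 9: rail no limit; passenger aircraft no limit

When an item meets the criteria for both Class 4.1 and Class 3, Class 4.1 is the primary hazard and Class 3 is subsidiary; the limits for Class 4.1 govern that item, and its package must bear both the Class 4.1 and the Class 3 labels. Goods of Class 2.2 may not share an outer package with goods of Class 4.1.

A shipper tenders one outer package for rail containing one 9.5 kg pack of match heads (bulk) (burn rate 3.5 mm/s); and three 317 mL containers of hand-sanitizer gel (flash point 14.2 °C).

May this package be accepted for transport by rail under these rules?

With burn rate 3.5 mm/s (> 2.5 mm/s), the match heads (bulk) fall in Class 4.2.
Flash point 14.2 °C meets the Class 3 criterion (Flammable Liquid), so the hand-sanitizer gel is Class 3.
Class 3 quantity: three 317 mL containers = 951 mL.
That is within the Class 3 rail limit of 1 L.
Class 4.2 quantity: 9.5 kg.
9.5 kg ≤ 10 kg (rail limit, Class 4.2) — within limit.
The segregation rule (Class 2.2 with Class 4.1) does not apply to Class 3 with Class 4.2.
Every hazard class is within its rail limit and no segregation rule is violated.

Yes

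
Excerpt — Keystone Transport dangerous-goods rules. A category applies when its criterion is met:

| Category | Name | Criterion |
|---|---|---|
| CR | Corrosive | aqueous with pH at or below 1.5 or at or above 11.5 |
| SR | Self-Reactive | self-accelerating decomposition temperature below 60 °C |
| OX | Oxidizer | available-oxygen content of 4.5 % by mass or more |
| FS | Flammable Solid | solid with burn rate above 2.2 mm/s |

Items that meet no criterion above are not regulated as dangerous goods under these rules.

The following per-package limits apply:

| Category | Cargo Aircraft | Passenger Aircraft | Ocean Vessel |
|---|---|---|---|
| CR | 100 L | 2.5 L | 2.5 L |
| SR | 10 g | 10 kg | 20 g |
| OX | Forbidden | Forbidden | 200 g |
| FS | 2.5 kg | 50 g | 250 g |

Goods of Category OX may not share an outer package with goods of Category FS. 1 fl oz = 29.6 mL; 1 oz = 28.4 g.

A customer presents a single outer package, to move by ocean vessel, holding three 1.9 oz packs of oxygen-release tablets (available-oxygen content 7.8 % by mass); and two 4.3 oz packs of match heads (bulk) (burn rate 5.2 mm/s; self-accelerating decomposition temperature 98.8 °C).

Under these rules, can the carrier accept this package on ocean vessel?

The oxygen-release tablets have available-oxygen content 7.8 % by mass, which is ≥ 4.5 % by mass, so they are Category OX (Oxidizer).
Burn rate 5.2 mm/s meets the Category FS criterion (Flammable Solid), so the match heads (bulk) are Category FS.
Category OX quantity: three 1.9 oz packs = 161.88 g.
161.88 g is within the ocean vessel limit of 200 g for Category OX.
Category FS quantity: two 4.3 oz packs = 244.24 g.
244.24 g is within the ocean vessel limit of 250 g for Category FS.
Category OX and Category FS may not share an outer package.

No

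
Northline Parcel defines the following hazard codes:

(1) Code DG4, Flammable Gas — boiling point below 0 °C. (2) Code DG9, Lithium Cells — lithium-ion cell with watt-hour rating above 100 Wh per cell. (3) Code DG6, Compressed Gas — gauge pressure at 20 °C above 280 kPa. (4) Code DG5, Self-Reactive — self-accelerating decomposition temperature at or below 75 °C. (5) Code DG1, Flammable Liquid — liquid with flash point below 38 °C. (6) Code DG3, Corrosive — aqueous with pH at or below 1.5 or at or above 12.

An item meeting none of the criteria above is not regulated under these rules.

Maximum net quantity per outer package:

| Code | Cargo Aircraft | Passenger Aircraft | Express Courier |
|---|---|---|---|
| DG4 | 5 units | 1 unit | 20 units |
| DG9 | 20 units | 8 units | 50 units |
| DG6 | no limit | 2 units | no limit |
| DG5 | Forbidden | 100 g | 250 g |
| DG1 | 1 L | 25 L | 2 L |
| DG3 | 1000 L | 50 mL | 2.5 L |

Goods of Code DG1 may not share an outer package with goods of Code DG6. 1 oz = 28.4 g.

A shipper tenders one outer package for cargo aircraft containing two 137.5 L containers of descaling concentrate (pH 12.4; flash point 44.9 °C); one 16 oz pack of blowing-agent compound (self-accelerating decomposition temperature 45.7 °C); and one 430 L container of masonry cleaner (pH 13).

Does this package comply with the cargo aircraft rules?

No

The descaling concentrate has pH 12.4, which is ≥ 12, so it is Code DG3 (Corrosive).
Self-accelerating decomposition temperature 45.7 °C meets the Code DG5 criterion (Self-Reactive), so the blowing-agent compound is Code DG5.
The masonry cleaner has pH 13, which is ≥ 12, so it is Code DG3 (Corrosive).
Code DG5 quantity: one 16 oz pack = 454.4 g.
By cargo aircraft, Code DG5 is Forbidden regardless of quantity.
Code DG3 net quantity: (two 137.5 L containers = 275 L) + 430 L = 705 L.
705 L is within the cargo aircraft limit of 1000 L for Code DG3.
The segregation rule (Code DG1 with Code DG6) does not apply to Code DG5 with Code DG3.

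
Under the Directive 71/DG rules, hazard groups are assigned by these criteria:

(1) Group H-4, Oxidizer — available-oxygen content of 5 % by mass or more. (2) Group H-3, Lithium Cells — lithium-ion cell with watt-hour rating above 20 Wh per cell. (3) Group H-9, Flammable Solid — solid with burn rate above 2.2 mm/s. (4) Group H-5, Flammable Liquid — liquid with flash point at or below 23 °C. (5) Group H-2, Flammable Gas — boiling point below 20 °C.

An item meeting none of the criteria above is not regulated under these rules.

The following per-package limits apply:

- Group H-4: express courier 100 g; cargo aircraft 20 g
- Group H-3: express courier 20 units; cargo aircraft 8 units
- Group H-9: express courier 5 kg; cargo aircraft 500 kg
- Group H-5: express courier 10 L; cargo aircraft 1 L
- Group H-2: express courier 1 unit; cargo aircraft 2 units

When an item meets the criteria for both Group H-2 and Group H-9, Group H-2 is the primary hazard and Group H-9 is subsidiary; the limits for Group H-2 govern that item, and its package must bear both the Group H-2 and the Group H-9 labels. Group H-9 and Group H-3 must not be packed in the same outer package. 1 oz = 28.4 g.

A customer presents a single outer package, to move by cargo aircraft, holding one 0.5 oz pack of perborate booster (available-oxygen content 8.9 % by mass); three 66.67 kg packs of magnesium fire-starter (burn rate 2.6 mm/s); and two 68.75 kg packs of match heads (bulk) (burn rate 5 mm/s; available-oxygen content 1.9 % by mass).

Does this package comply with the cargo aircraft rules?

Yes

Perborate booster: available-oxygen content 8.9 % by mass ≥ 5 % by mass → Group H-4 (Oxidizer).
Magnesium fire-starter: burn rate 2.6 mm/s > 2.2 mm/s → Group H-9 (Flammable Solid).
Burn rate 5 mm/s meets the Group H-9 criterion (Flammable Solid), so the match heads (bulk) are Group H-9.
Group H-9 net quantity: (three 66.67 kg packs = 200.01 kg) + (two 68.75 kg packs = 137.5 kg) = 337.51 kg.
337.51 kg is within the cargo aircraft limit of 500 kg for Group H-9.
Group H-4 quantity: one 0.5 oz pack = 14.2 g.
That is within the Group H-4 cargo aircraft limit of 20 g.
The segregation rule (Group H-9 with Group H-3) does not apply to Group H-9 with Group H-4.
Every hazard group is within its cargo aircraft limit and no segregation rule is violated.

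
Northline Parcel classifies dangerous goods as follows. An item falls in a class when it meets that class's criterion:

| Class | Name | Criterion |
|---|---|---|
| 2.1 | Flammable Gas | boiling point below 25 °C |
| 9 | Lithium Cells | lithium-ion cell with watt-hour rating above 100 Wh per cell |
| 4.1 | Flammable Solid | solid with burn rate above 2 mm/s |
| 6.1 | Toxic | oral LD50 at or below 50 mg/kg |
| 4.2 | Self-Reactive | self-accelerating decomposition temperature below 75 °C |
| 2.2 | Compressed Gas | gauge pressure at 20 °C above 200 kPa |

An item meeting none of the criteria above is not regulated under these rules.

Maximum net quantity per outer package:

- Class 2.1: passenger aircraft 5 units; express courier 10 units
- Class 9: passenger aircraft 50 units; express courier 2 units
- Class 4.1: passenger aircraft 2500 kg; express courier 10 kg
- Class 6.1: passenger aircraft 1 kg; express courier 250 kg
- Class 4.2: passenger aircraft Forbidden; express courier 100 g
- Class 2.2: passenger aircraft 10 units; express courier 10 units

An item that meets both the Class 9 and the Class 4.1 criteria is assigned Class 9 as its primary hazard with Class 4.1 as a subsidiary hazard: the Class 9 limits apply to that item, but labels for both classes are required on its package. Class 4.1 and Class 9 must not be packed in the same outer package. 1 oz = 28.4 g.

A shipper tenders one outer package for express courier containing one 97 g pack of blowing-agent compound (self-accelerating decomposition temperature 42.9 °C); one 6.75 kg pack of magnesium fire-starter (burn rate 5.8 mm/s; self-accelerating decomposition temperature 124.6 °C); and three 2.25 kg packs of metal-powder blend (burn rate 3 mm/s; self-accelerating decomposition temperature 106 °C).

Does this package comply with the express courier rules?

With self-accelerating decomposition temperature 42.9 °C (< 75 °C), the blowing-agent compound falls in Class 4.2.
With burn rate 5.8 mm/s (> 2 mm/s), the magnesium fire-starter falls in Class 4.1.
Burn rate 3 mm/s meets the Class 4.1 criterion (Flammable Solid), so the metal-powder blend is Class 4.1.
Total Class 4.1: 6.75 kg + (three 2.25 kg packs = 6.75 kg) = 13.5 kg.
13.5 kg exceeds the express courier limit of 10 kg for Class 4.1.
Class 4.2 quantity: 97 g.
97 g is within the express courier limit of 100 g for Class 4.2.
The segregation rule (Class 4.1 with Class 9) does not apply to Class 4.1 with Class 4.2.

No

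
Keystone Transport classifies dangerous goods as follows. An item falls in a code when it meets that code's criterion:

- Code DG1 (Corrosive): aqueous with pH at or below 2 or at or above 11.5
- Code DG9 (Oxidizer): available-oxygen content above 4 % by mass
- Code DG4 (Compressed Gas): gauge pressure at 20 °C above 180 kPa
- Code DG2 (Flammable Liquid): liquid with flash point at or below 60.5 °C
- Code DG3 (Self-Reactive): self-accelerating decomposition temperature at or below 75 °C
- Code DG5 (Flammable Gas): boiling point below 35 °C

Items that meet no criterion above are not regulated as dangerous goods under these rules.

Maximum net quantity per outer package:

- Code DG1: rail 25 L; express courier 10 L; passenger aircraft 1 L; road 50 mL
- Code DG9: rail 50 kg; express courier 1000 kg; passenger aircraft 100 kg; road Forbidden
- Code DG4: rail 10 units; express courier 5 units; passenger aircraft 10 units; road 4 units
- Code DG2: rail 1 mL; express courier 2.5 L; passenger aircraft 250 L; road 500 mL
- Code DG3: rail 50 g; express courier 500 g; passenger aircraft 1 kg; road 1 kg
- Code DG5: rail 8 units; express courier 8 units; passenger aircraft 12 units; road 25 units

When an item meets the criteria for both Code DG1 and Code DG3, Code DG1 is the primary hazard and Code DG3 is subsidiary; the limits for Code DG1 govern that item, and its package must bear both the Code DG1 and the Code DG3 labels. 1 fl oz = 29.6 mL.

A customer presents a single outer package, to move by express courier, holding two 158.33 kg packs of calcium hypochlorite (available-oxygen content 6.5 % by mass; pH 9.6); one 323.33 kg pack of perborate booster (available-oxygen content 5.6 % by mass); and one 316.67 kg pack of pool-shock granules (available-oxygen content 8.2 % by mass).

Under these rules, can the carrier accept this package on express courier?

Yes

Calcium hypochlorite: available-oxygen content 6.5 % by mass > 4 % by mass → Code DG9 (Oxidizer).
Perborate booster: available-oxygen content 5.6 % by mass > 4 % by mass → Code DG9 (Oxidizer).
Pool-shock granules: available-oxygen content 8.2 % by mass > 4 % by mass → Code DG9 (Oxidizer).
Total Code DG9: (two 158.33 kg packs = 316.66 kg) + 323.33 kg + 316.67 kg = 956.66 kg.
956.66 kg ≤ 1000 kg (express courier limit, Code DG9) — within limit.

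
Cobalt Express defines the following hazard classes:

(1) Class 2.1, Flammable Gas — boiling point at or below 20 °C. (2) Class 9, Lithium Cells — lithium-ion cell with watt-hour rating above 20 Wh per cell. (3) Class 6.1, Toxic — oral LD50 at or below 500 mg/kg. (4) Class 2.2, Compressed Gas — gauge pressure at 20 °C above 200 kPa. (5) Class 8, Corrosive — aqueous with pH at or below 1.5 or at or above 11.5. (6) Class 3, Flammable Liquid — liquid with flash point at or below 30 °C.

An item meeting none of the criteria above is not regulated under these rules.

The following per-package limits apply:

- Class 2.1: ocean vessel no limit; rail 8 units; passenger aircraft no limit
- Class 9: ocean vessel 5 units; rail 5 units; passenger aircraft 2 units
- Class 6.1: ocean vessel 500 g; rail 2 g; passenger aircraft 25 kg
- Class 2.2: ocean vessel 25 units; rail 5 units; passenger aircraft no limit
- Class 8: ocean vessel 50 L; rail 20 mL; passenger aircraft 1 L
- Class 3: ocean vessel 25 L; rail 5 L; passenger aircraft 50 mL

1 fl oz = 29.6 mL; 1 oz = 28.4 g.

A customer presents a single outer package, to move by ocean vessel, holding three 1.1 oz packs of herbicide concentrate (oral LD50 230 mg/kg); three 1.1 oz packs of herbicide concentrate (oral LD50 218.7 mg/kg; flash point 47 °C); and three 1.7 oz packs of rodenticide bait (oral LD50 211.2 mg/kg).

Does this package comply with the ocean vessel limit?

Yes

The herbicide concentrate has oral LD50 230 mg/kg, which is ≤ 500 mg/kg, so it is Class 6.1 (Toxic).
Oral LD50 218.7 mg/kg meets the Class 6.1 criterion (Toxic), so the herbicide concentrate is Class 6.1.
Rodenticide bait: oral LD50 211.2 mg/kg ≤ 500 mg/kg → Class 6.1 (Toxic).
Class 6.1 net quantity: (three 1.1 oz packs = 93.72 g) + (three 1.1 oz packs = 93.72 g) + (three 1.7 oz packs = 144.84 g) = 332.28 g.
332.28 g ≤ 500 g (ocean vessel limit, Class 6.1) — within limit.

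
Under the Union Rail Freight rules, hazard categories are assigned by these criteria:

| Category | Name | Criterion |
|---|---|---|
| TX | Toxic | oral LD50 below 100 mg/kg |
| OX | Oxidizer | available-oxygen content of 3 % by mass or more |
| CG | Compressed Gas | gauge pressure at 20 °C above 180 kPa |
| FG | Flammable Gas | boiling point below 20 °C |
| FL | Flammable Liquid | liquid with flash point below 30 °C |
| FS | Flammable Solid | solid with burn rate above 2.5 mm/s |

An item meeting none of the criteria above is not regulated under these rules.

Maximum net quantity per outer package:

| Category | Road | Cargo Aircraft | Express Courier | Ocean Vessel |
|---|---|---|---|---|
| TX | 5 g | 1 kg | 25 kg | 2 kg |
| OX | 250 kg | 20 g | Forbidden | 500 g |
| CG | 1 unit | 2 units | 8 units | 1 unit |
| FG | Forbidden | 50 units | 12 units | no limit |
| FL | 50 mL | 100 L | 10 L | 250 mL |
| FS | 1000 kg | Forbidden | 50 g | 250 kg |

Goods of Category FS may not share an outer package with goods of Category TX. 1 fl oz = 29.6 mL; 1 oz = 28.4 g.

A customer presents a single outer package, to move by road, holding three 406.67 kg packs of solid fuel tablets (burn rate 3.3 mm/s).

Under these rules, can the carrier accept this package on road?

The solid fuel tablets have burn rate 3.3 mm/s, which is > 2.5 mm/s, so they are Category FS (Flammable Solid).
Category FS quantity: three 406.67 kg packs = 1220.01 kg.
1220.01 kg exceeds the road limit of 1000 kg for Category FS.

No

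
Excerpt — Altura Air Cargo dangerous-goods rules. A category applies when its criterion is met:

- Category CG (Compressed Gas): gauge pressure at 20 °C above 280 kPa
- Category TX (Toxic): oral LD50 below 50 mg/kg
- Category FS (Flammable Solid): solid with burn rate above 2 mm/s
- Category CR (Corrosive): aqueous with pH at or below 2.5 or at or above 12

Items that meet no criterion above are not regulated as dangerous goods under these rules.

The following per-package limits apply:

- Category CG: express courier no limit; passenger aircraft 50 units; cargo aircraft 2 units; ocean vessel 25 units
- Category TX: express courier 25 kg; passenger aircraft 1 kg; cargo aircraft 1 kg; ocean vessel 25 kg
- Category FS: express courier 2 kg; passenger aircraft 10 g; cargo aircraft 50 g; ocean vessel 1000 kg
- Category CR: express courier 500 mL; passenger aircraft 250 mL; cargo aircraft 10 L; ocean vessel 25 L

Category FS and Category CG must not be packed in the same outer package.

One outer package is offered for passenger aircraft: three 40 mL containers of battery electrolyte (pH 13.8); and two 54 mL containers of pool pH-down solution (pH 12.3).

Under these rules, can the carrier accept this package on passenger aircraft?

pH 13.8 meets the Category CR criterion (Corrosive), so the battery electrolyte is Category CR.
Pool pH-down solution: pH 12.3 ≥ 12 → Category CR (Corrosive).
Category CR net quantity: (three 40 mL containers = 120 mL) + (two 54 mL containers = 108 mL) = 228 mL.
That is within the Category CR passenger aircraft limit of 250 mL.

Yes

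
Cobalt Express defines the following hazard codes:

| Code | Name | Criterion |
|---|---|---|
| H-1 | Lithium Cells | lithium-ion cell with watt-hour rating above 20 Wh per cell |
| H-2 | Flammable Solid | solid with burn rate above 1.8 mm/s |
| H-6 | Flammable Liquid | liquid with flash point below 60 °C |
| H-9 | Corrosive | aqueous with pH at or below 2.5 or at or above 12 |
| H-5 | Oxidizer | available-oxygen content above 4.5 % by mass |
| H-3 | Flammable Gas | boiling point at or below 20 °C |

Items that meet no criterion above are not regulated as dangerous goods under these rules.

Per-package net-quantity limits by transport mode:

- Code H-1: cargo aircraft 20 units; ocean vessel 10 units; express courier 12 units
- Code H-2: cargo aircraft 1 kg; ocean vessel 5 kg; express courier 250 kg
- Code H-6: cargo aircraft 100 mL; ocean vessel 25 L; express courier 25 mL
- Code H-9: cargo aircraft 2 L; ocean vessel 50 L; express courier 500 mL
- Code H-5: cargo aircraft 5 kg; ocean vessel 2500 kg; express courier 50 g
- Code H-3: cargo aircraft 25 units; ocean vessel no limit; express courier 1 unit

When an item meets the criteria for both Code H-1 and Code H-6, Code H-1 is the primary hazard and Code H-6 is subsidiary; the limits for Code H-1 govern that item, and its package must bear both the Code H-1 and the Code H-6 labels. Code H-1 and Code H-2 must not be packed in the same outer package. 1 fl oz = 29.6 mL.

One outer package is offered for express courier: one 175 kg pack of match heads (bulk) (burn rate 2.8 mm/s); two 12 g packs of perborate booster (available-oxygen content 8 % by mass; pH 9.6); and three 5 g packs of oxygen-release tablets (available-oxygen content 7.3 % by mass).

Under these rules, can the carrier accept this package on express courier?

Yes

Match heads (bulk): burn rate 2.8 mm/s > 1.8 mm/s → Code H-2 (Flammable Solid).
Available-oxygen content 8 % by mass meets the Code H-5 criterion (Oxidizer), so the perborate booster is Code H-5.
With available-oxygen content 7.3 % by mass (> 4.5 % by mass), the oxygen-release tablets fall in Code H-5.
Total Code H-5: (two 12 g packs = 24 g) + (three 5 g packs = 15 g) = 39 g.
39 g is within the express courier limit of 50 g for Code H-5.
Code H-2 quantity: 175 kg.
175 kg ≤ 250 kg (express courier limit, Code H-2) — within limit.
The segregation rule (Code H-1 with Code H-2) does not apply to Code H-5 with Code H-2.
Every hazard code is within its express courier limit and no segregation rule is violated.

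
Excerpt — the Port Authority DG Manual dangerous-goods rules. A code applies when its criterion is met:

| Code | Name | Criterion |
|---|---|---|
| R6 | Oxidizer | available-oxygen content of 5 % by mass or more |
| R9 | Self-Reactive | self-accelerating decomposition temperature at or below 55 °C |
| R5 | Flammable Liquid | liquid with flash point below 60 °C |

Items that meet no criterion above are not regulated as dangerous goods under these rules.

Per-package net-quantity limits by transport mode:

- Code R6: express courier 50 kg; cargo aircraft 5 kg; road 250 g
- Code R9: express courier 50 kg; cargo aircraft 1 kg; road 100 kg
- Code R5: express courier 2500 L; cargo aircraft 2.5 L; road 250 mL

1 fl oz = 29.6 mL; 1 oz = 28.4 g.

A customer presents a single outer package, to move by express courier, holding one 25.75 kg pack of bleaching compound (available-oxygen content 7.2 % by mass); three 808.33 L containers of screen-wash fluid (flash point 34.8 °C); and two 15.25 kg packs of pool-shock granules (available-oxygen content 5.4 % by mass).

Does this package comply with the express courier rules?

Bleaching compound: available-oxygen content 7.2 % by mass ≥ 5 % by mass → Code R6 (Oxidizer).
With flash point 34.8 °C (< 60 °C), the screen-wash fluid falls in Code R5.
With available-oxygen content 5.4 % by mass (≥ 5 % by mass), the pool-shock granules fall in Code R6.
Total Code R6: 25.75 kg + (two 15.25 kg packs = 30.5 kg) = 56.25 kg.
56.25 kg exceeds the express courier limit of 50 kg for Code R6.
Code R5 quantity: three 808.33 L containers = 2424.99 L.
That is within the Code R5 express courier limit of 2500 L.

No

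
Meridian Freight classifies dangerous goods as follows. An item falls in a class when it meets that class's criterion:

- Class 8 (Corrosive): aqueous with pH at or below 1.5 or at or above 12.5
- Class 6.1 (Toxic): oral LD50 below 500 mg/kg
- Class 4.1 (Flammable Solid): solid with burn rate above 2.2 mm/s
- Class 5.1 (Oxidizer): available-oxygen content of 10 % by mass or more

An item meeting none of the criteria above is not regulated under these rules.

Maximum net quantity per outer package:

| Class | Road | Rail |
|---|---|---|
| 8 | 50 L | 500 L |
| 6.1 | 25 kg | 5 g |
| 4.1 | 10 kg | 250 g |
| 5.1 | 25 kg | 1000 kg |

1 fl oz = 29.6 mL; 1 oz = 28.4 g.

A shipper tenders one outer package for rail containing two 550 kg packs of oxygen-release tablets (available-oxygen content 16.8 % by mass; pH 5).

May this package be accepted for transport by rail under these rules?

The oxygen-release tablets have available-oxygen content 16.8 % by mass, which is ≥ 10 % by mass, so they are Class 5.1 (Oxidizer).
Class 5.1 quantity: two 550 kg packs = 1100 kg.
That exceeds the Class 5.1 rail limit of 1000 kg.

No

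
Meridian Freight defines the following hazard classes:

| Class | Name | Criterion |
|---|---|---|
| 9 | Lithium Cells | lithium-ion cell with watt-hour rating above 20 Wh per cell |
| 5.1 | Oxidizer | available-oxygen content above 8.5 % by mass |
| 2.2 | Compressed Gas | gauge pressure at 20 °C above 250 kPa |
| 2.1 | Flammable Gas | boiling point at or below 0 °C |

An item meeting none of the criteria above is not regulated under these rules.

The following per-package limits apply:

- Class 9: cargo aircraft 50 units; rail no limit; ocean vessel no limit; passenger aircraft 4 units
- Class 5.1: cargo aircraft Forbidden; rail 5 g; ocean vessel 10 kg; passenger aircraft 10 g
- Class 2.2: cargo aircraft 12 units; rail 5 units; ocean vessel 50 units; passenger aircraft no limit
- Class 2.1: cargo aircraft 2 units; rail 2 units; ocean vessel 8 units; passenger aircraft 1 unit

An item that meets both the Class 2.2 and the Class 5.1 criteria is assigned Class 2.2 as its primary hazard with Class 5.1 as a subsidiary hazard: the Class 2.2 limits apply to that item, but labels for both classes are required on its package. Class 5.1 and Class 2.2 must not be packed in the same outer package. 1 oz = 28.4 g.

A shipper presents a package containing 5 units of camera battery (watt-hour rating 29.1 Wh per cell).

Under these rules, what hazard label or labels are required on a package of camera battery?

With watt-hour rating 29.1 Wh per cell (> 20 Wh per cell), the camera battery falls in Class 9.
Only the Class 9 label is required.

Class 9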